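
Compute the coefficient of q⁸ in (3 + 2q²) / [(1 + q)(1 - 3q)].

15857

The denominator gives the recurrence a_n = 2a_(n−1) + 3a_(n−2) for n ≥ 3; the numerator fixes a_0 = 3, a_1 = 6, a_2 = 23.
Iterating: 3, 6, 23, 64, 197, 586, 1763, 5284, 15857, so a_8 = 15857.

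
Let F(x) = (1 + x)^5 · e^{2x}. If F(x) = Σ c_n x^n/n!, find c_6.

24064

The EGF product rule gives c_6 = Σ_{k_1+k_2=6} C(6; k_1,k_2) · ∏ g_i(k_i), where (1+x)^5 gives the falling factorial (5)_k; e^{2x} gives (2)^k.
g_1(k) for k = 0…6: 1, 5, 20, 60, 120, 120, 0.
g_2(k) for k = 0…6: 1, 2, 4, 8, 16, 32, 64.
c_6 = Σ_k C(6,k)·g_1(k)·g_2(6−k) = 1·1·64 + 6·5·32 + 15·20·16 + 20·60·8 + 15·120·4 + 6·120·2 = 64 + 960 + 4800 + 9600 + 7200 + 1440 = 24064.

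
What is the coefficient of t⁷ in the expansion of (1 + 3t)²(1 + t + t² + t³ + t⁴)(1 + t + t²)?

24

(1 + 3t)² has coefficients 1,6,9 for degrees 0…2.
(1 + t + t² + t³ + t⁴) has coefficients 1,1,1,1,1,0,0,0 for degrees 0…7.
Finally multiplying by (1 + t + t²), the product of all factors after the first has coefficients 1,2,3,3,3,2,1,0 for degrees 0…7.
[t⁷] = 1·0 + 6·1 + 9·2 = 24.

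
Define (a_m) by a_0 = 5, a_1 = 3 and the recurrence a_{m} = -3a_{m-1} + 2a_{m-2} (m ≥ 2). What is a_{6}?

-95

The ordinary generating function has denominator 1 + 3x - 2x^2.
Iterating the recurrence: a_0,…,a_{6} = 5, 3, 1, 3, -7, 27, -95.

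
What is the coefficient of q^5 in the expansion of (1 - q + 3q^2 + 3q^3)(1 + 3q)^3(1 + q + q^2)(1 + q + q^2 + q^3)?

(1 - q + 3q^2 + 3q^3) has coefficients 1,-1,3,3 for degrees 0…3.
(1 + 3q)^3 has coefficients 1,9,27,27,0,0 for degrees 0…5.
Multiplying by (1 + q + q^2) gives running coefficients 1,10,37,63,54,27 for degrees 0…5.
Finally multiplying by (1 + q + q^2 + q^3), the product of all factors after the first has coefficients 1,11,48,111,164,181 for degrees 0…5.
[q^5] = 1·181 − 1·164 + 3·111 + 3·48 = 494.

494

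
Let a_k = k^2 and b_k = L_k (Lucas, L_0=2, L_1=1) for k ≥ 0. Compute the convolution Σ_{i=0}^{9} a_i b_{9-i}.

This is [x^9] in the product of the two ordinary generating functions.
Σ = 0·76 + 1·47 + 4·29 + 9·18 + 16·11 + 25·7 + 36·4 + 49·3 + 64·1 + 81·2 = 1193.

1193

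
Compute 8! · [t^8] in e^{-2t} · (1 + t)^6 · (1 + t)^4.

The EGF product rule gives c_8 = Σ_{k_1+k_2+k_3=8} C(8; k_1,k_2,k_3) · ∏ g_i(k_i), where e^{-2t} gives (-2)^k; (1+t)^6 gives the falling factorial (6)_k; (1+t)^4 gives the falling factorial (4)_k.
g_1(k) for k = 0…8: 1, -2, 4, -8, 16, -32, 64, -128, 256.
g_2(k) for k = 0…8: 1, 6, 30, 120, 360, 720, 720, 0, 0.
g_3(k) for k = 0…8: 1, 4, 12, 24, 24, 0, 0, 0, 0.
First combine the last two factors: h(k) = Σ_j C(k,j)·g_2(j)·g_3(k−j) for k = 0…8: 1, 10, 90, 720, 5040, 30240, 151200, 604800, 1814400.
c_8 = Σ_k C(8,k)·g_1(k)·h(8−k) = 1·1·1814400 + 8·(-2)·604800 + 28·4·151200 + 56·(-8)·30240 + 70·16·5040 + 56·(-32)·720 + 28·64·90 + 8·(-128)·10 + 1·256·1 = 1814400 − 9676800 + 16934400 − 13547520 + 5644800 − 1290240 + 161280 − 10240 + 256 = 30336.

30336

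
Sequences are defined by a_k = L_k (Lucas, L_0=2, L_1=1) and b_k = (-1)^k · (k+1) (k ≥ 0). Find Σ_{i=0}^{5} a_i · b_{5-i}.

This is [x^5] in the product of the two ordinary generating functions.
Σ = 2·(-6) + 1·5 + 3·(-4) + 4·3 + 7·(-2) + 11·1 = -10.

-10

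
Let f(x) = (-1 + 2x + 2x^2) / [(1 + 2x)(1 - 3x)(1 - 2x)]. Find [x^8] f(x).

Partial fractions give a closed form: a_n = (-3/10)·(-2)^n + (-1/5)·3^n + (-1/2)·2^n.
At n = 8: a_8 = -1517.

-1517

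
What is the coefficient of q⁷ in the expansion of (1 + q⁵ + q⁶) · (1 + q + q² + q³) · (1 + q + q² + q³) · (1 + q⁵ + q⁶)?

(1 + q⁵ + q⁶) has coefficients 1,0,0,0,0,1,1 for degrees 0…6.
(1 + q + q² + q³) has coefficients 1,1,1,1,0,0,0,0 for degrees 0…7.
Multiplying by (1 + q + q² + q³) gives running coefficients 1,2,3,4,3,2,1,0 for degrees 0…7.
Finally multiplying by (1 + q⁵ + q⁶), the product of all factors after the first has coefficients 1,2,3,4,3,3,4,5 for degrees 0…7.
[q⁷] = 1·5 + 1·3 + 1·2 = 10.

10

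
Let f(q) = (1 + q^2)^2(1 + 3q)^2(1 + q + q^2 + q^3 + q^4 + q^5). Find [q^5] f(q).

55

(1 + q^2)^2 has coefficients 1,0,2,0,1 for degrees 0…4.
(1 + 3q)^2 has coefficients 1,6,9,0,0,0 for degrees 0…5.
Finally multiplying by (1 + q + q^2 + q^3 + q^4 + q^5), the product of all factors after the first has coefficients 1,7,16,16,16,16 for degrees 0…5.
[q^5] = 1·16 + 2·16 + 1·7 = 55.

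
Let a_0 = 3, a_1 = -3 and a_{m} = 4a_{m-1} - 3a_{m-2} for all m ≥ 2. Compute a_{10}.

-177141

The ordinary generating function has denominator 1 - 4t + 3t^2.
Iterating the recurrence: a_0,…,a_{10} = 3, -3, -21, -75, -237, -723, -2181, -6555, -19677, -59043, -177141.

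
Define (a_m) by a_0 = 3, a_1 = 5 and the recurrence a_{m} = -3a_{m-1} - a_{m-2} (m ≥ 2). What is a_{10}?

The ordinary generating function has denominator 1 + 3t + t^2.
Iterating the recurrence: a_0,…,a_{10} = 3, 5, -18, 49, -129, 338, -885, 2317, -6066, 15881, -41577.

-41577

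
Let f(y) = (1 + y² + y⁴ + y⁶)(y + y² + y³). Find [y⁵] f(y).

2

(1 + y² + y⁴ + y⁶) has coefficients 1,0,1,0,1,0 for degrees 0…5.
(y + y² + y³) has coefficients 0,1,1,1,0,0 for degrees 0…5.
[y⁵] = 1·0 + 1·1 + 1·1 = 2.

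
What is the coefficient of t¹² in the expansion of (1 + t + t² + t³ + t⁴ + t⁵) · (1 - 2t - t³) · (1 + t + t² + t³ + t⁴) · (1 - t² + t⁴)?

(1 + t + t² + t³ + t⁴ + t⁵) has coefficients 1,1,1,1,1,1 for degrees 0…5.
(1 - 2t - t³) has coefficients 1,-2,0,-1,0,0,0,0,0,0,0,0,0 for degrees 0…12.
Multiplying by (1 + t + t² + t³ + t⁴) gives running coefficients 1,-1,-1,-2,-2,-3,-1,-1,0,0,0,0,0 for degrees 0…12.
Finally multiplying by (1 - t² + t⁴), the product of all factors after the first has coefficients 1,-1,-2,-1,0,-2,0,0,-1,-2,-1,-1,0 for degrees 0…12.
[t¹²] = 1·0 + 1·(-1) + 1·(-1) + 1·(-2) + 1·(-1) + 1·0 = -5.

-5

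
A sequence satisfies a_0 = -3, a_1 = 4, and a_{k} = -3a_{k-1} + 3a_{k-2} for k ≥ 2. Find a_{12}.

The ordinary generating function has denominator 1 + 3t - 3t^2.
Iterating the recurrence: a_0,…,a_{12} = -3, 4, -21, 75, -288, 1089, -4131, 15660, -59373, 225099, -853416, 3235545, -12266883.

-12266883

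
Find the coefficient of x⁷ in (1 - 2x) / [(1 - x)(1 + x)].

-2

Partial fractions give a closed form: a_n = (-1/2)·1^n + (3/2)·(-1)^n.
At n = 7: a_7 = -2.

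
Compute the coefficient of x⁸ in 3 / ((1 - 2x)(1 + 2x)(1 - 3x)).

The denominator gives the recurrence a_n = 3a_(n−1) + 4a_(n−2) − 12a_(n−3) for n ≥ 3; the numerator fixes a_0 = 3, a_1 = 9, a_2 = 39.
Iterating: 3, 9, 39, 117, 399, 1197, 3783, 11349, 34815, so a_8 = 34815.

34815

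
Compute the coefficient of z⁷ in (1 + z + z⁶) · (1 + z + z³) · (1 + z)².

3

(1 + z + z⁶) has coefficients 1,1,0,0,0,0,1 for degrees 0…6.
(1 + z + z³) has coefficients 1,1,0,1,0,0,0,0 for degrees 0…7.
Finally multiplying by (1 + z)², the product of all factors after the first has coefficients 1,3,3,2,2,1,0,0 for degrees 0…7.
[z⁷] = 1·0 + 1·0 + 1·3 = 3.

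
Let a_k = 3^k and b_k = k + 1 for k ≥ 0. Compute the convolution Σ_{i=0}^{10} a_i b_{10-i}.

132854

Write out a_i and b_{10-i} for i = 0,…,10 and sum the products.
Σ = 1·11 + 3·10 + 9·9 + 27·8 + 81·7 + 243·6 + 729·5 + 2187·4 + 6561·3 + 19683·2 + 59049·1 = 132854.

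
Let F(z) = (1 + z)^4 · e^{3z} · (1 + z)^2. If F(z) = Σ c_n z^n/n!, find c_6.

173007

The EGF product rule gives c_6 = Σ_{k_1+k_2+k_3=6} C(6; k_1,k_2,k_3) · ∏ g_i(k_i), where (1+z)^4 gives the falling factorial (4)_k; e^{3z} gives (3)^k; (1+z)^2 gives the falling factorial (2)_k.
g_1(k) for k = 0…6: 1, 4, 12, 24, 24, 0, 0.
g_2(k) for k = 0…6: 1, 3, 9, 27, 81, 243, 729.
g_3(k) for k = 0…6: 1, 2, 2, 0, 0, 0, 0.
First combine the last two factors: h(k) = Σ_j C(k,j)·g_2(j)·g_3(k−j) for k = 0…6: 1, 5, 23, 99, 405, 1593, 6075.
c_6 = Σ_k C(6,k)·g_1(k)·h(6−k) = 1·1·6075 + 6·4·1593 + 15·12·405 + 20·24·99 + 15·24·23 = 6075 + 38232 + 72900 + 47520 + 8280 = 173007.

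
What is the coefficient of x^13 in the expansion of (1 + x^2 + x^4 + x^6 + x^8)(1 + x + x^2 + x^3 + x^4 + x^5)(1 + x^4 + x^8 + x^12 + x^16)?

8

(1 + x^2 + x^4 + x^6 + x^8) has coefficients 1,0,1,0,1,0,1,0,1 for degrees 0…8.
(1 + x + x^2 + x^3 + x^4 + x^5) has coefficients 1,1,1,1,1,1,0,0,0,0,0,0,0,0 for degrees 0…13.
Finally multiplying by (1 + x^4 + x^8 + x^12 + x^16), the product of all factors after the first has coefficients 1,1,1,1,2,2,1,1,2,2,1,1,2,2 for degrees 0…13.
[x^13] = 1·2 + 1·1 + 1·2 + 1·1 + 1·2 = 8.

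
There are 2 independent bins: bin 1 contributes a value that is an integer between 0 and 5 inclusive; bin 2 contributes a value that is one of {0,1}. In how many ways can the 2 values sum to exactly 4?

The generating function for the choices is (1 + x + x² + x³ + x⁴ + x⁵)·(1 + x); the count is [x⁴].
(1 + x + x² + x³ + x⁴ + x⁵) has coefficients 1,1,1,1,1 for degrees 0…4.
(1 + x) has coefficients 1,1,0,0,0 for degrees 0…4.
[x⁴] = 1·0 + 1·0 + 1·0 + 1·1 + 1·1 = 2.

2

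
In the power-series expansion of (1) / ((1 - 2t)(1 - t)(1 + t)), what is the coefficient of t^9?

Partial fractions give a closed form: a_n = (4/3)·2^n + (-1/2)·1^n + (1/6)·(-1)^n.
At n = 9: a_9 = 682.

682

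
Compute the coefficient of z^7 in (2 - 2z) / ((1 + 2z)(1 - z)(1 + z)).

-510

The denominator gives the recurrence a_n = −2a_(n−1) + a_(n−2) + 2a_(n−3) for n ≥ 3; the numerator fixes a_0 = 2, a_1 = -6, a_2 = 14.
Iterating: 2, -6, 14, -30, 62, -126, 254, -510, so a_7 = -510.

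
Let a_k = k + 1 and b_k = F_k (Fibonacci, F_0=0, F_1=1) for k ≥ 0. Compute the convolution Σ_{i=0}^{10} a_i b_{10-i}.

364

Write out a_i and b_{10-i} for i = 0,…,10 and sum the products.
Σ = 1·55 + 2·34 + 3·21 + 4·13 + 5·8 + 6·5 + 7·3 + 8·2 + 9·1 + 10·1 + 11·0 = 364.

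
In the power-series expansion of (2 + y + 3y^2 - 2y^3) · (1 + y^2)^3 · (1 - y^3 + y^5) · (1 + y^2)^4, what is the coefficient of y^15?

57

(2 + y + 3y^2 - 2y^3) has coefficients 2,1,3,-2 for degrees 0…3.
(1 + y^2)^3 has coefficients 1,0,3,0,3,0,1,0,0,0,0,0,0,0,0,0 for degrees 0…15.
Multiplying by (1 - y^3 + y^5) gives running coefficients 1,0,3,-1,3,-2,1,0,0,2,0,1,0,0,0,0 for degrees 0…15.
Finally multiplying by (1 + y^2)^4, the product of all factors after the first has coefficients 1,0,7,-1,21,-6,35,-14,35,-14,21,0,7,14,1,14 for degrees 0…15.
[y^15] = 2·14 + 1·1 + 3·14 − 2·7 = 57.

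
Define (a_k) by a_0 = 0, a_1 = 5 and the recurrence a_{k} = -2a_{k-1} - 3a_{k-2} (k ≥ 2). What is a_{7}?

The ordinary generating function has denominator 1 + 2t + 3t^2.
Iterating the recurrence: a_0,…,a_{7} = 0, 5, -10, 5, 20, -55, 50, 65.

65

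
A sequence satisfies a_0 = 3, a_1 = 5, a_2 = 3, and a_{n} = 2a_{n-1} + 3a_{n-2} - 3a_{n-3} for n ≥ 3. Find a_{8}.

The ordinary generating function has denominator 1 - 2t - 3t^2 + 3t^3.
Iterating the recurrence: a_0,…,a_{8} = 3, 5, 3, 12, 18, 63, 144, 423, 1089.

1089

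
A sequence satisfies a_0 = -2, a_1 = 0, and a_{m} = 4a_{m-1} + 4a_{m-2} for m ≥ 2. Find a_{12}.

The ordinary generating function has denominator 1 - 4z - 4z^2.
Iterating the recurrence: a_0,…,a_{12} = -2, 0, -8, -32, -160, -768, -3712, -17920, -86528, -417792, -2017280, -9740288, -47030272.

-47030272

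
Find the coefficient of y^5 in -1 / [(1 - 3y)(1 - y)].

-364

Partial fractions give a closed form: a_n = (-3/2)·3^n + (1/2)·1^n.
At n = 5: a_5 = -364.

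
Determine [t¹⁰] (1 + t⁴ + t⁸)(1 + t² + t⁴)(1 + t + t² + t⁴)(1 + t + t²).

(1 + t⁴ + t⁸) has coefficients 1,0,0,0,1,0,0,0,1 for degrees 0…8.
(1 + t² + t⁴) has coefficients 1,0,1,0,1,0,0,0,0,0,0 for degrees 0…10.
Multiplying by (1 + t + t² + t⁴) gives running coefficients 1,1,2,1,3,1,2,0,1,0,0 for degrees 0…10.
Finally multiplying by (1 + t + t²), the product of all factors after the first has coefficients 1,2,4,4,6,5,6,3,3,1,1 for degrees 0…10.
[t¹⁰] = 1·1 + 1·6 + 1·4 = 11.

11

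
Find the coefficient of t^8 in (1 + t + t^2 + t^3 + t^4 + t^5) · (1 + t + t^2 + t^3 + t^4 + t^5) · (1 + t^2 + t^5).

(1 + t + t^2 + t^3 + t^4 + t^5) has coefficients 1,1,1,1,1,1 for degrees 0…5.
(1 + t + t^2 + t^3 + t^4 + t^5) has coefficients 1,1,1,1,1,1,0,0,0 for degrees 0…8.
Finally multiplying by (1 + t^2 + t^5), the product of all factors after the first has coefficients 1,1,2,2,2,3,2,2,1 for degrees 0…8.
[t^8] = 1·1 + 1·2 + 1·2 + 1·3 + 1·2 + 1·2 = 12.

12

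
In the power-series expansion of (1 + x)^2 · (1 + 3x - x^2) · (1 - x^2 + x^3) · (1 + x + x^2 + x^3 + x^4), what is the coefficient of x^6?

(1 + x)^2 has coefficients 1,2,1 for degrees 0…2.
(1 + 3x - x^2) has coefficients 1,3,-1,0,0,0,0 for degrees 0…6.
Multiplying by (1 - x^2 + x^3) gives running coefficients 1,3,-2,-2,4,-1,0 for degrees 0…6.
Finally multiplying by (1 + x + x^2 + x^3 + x^4), the product of all factors after the first has coefficients 1,4,2,0,4,2,-1 for degrees 0…6.
[x^6] = 1·(-1) + 2·2 + 1·4 = 7.

7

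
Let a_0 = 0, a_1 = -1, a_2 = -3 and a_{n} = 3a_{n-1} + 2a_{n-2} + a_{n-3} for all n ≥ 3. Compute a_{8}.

-6921

The ordinary generating function has denominator 1 - 3t - 2t^2 - t^3.
Iterating the recurrence: a_0,…,a_{8} = 0, -1, -3, -11, -40, -145, -526, -1908, -6921.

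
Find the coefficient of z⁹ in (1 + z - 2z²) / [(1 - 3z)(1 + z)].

16403

The denominator gives the recurrence a_n = 2a_(n−1) + 3a_(n−2) for n ≥ 3; the numerator fixes a_0 = 1, a_1 = 3, a_2 = 7.
Iterating: 1, 3, 7, 23, 67, 203, 607, 1823, 5467, 16403, so a_9 = 16403.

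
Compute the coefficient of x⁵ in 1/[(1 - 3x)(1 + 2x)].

Partial fractions give a closed form: a_n = (3/5)·3^n + (2/5)·(-2)^n.
At n = 5: a_5 = 133.

133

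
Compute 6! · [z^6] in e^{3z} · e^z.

The EGF product rule gives c_6 = Σ_{k_1+k_2=6} C(6; k_1,k_2) · ∏ g_i(k_i), where e^{3z} gives (3)^k; e^z gives (1)^k.
g_1(k) for k = 0…6: 1, 3, 9, 27, 81, 243, 729.
g_2(k) for k = 0…6: 1, 1, 1, 1, 1, 1, 1.
c_6 = Σ_k C(6,k)·g_1(k)·g_2(6−k) = 1·1·1 + 6·3·1 + 15·9·1 + 20·27·1 + 15·81·1 + 6·243·1 + 1·729·1 = 1 + 18 + 135 + 540 + 1215 + 1458 + 729 = 4096.

4096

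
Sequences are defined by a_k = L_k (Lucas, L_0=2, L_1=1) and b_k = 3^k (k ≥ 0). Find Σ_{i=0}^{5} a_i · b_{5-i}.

716

Write out a_i and b_{5-i} for i = 0,…,5 and sum the products.
Σ = 2·243 + 1·81 + 3·27 + 4·9 + 7·3 + 11·1 = 716.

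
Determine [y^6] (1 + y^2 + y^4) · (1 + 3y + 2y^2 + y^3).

(1 + y^2 + y^4) has coefficients 1,0,1,0,1 for degrees 0…4.
(1 + 3y + 2y^2 + y^3) has coefficients 1,3,2,1,0,0,0 for degrees 0…6.
[y^6] = 1·0 + 1·0 + 1·2 = 2.

2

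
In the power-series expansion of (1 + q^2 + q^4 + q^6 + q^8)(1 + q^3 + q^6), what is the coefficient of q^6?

(1 + q^2 + q^4 + q^6 + q^8) has coefficients 1,0,1,0,1,0,1 for degrees 0…6.
(1 + q^3 + q^6) has coefficients 1,0,0,1,0,0,1 for degrees 0…6.
[q^6] = 1·1 + 1·0 + 1·0 + 1·1 = 2.

2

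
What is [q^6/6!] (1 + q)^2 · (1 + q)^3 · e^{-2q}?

The EGF product rule gives c_6 = Σ_{k_1+k_2+k_3=6} C(6; k_1,k_2,k_3) · ∏ g_i(k_i), where (1+q)^2 gives the falling factorial (2)_k; (1+q)^3 gives the falling factorial (3)_k; e^{-2q} gives (-2)^k.
g_1(k) for k = 0…6: 1, 2, 2, 0, 0, 0, 0.
g_2(k) for k = 0…6: 1, 3, 6, 6, 0, 0, 0.
g_3(k) for k = 0…6: 1, -2, 4, -8, 16, -32, 64.
First combine the last two factors: h(k) = Σ_j C(k,j)·g_2(j)·g_3(k−j) for k = 0…6: 1, 1, -2, -2, 16, -32, -32.
c_6 = Σ_k C(6,k)·g_1(k)·h(6−k) = 1·1·(-32) + 6·2·(-32) + 15·2·16 = −32 − 384 + 480 = 64.

64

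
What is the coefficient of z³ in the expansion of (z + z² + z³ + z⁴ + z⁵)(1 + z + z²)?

3

(z + z² + z³ + z⁴ + z⁵) has coefficients 0,1,1,1 for degrees 0…3.
(1 + z + z²) has coefficients 1,1,1,0 for degrees 0…3.
[z³] = 1·1 + 1·1 + 1·1 = 3.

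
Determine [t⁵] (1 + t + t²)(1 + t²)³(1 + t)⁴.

(1 + t + t²) has coefficients 1,1,1 for degrees 0…2.
(1 + t²)³ has coefficients 1,0,3,0,3,0 for degrees 0…5.
Finally multiplying by (1 + t)⁴, the product of all factors after the first has coefficients 1,4,9,16,22,24 for degrees 0…5.
[t⁵] = 1·24 + 1·22 + 1·16 = 62.

62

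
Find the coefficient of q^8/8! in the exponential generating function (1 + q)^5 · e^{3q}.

The EGF product rule gives c_8 = Σ_{k_1+k_2=8} C(8; k_1,k_2) · ∏ g_i(k_i), where (1+q)^5 gives the falling factorial (5)_k; e^{3q} gives (3)^k.
g_1(k) for k = 0…8: 1, 5, 20, 60, 120, 120, 0, 0, 0.
g_2(k) for k = 0…8: 1, 3, 9, 27, 81, 243, 729, 2187, 6561.
c_8 = Σ_k C(8,k)·g_1(k)·g_2(8−k) = 1·1·6561 + 8·5·2187 + 28·20·729 + 56·60·243 + 70·120·81 + 56·120·27 = 6561 + 87480 + 408240 + 816480 + 680400 + 181440 = 2180601.

2180601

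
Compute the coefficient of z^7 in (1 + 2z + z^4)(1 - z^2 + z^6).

(1 + 2z + z^4) has coefficients 1,2,0,0,1 for degrees 0…4.
(1 - z^2 + z^6) has coefficients 1,0,-1,0,0,0,1,0 for degrees 0…7.
[z^7] = 1·0 + 2·1 + 1·0 = 2.

2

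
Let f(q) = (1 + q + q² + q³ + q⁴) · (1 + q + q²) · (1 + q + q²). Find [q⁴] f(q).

(1 + q + q² + q³ + q⁴) has coefficients 1,1,1,1,1 for degrees 0…4.
(1 + q + q²) has coefficients 1,1,1,0,0 for degrees 0…4.
Finally multiplying by (1 + q + q²), the product of all factors after the first has coefficients 1,2,3,2,1 for degrees 0…4.
[q⁴] = 1·1 + 1·2 + 1·3 + 1·2 + 1·1 = 9.

9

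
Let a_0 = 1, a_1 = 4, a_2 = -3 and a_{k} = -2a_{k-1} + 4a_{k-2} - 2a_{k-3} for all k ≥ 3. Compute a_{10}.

-88736

The ordinary generating function has denominator 1 + 2y - 4y^2 + 2y^3.
Iterating the recurrence: a_0,…,a_{10} = 1, 4, -3, 20, -60, 206, -692, 2328, -7836, 26368, -88736.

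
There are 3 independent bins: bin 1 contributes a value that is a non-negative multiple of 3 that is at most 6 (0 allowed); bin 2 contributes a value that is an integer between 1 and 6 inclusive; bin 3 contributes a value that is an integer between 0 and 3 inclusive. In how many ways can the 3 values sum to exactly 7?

8

The generating function for the choices is (1 + t^3 + t^6)·(t + t^2 + t^3 + t^4 + t^5 + t^6)·(1 + t + t^2 + t^3); the count is [t^7].
(1 + t^3 + t^6) has coefficients 1,0,0,1,0,0,1 for degrees 0…6.
(t + t^2 + t^3 + t^4 + t^5 + t^6) has coefficients 0,1,1,1,1,1,1,0 for degrees 0…7.
Finally multiplying by (1 + t + t^2 + t^3), the product of all factors after the first has coefficients 0,1,2,3,4,4,4,3 for degrees 0…7.
[t^7] = 1·3 + 1·4 + 1·1 = 8.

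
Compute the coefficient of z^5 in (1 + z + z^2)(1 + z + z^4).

(1 + z + z^2) has coefficients 1,1,1 for degrees 0…2.
(1 + z + z^4) has coefficients 1,1,0,0,1,0 for degrees 0…5.
[z^5] = 1·0 + 1·1 + 1·0 = 1.

1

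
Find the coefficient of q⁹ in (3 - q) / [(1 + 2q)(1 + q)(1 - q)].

-2387

Partial fractions give a closed form: a_n = (14/3)·(-2)^n + (-2)·(-1)^n + (1/3)·1^n.
At n = 9: a_9 = -2387.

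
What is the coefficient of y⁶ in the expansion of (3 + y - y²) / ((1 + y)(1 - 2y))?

The denominator gives the recurrence a_n = a_(n−1) + 2a_(n−2) for n ≥ 3; the numerator fixes a_0 = 3, a_1 = 4, a_2 = 9.
Iterating: 3, 4, 9, 17, 35, 69, 139, so a_6 = 139.

139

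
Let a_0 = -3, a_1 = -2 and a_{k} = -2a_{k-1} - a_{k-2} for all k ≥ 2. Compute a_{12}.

57

The ordinary generating function has denominator 1 + 2x + x^2.
Iterating the recurrence: a_0,…,a_{12} = -3, -2, 7, -12, 17, -22, 27, -32, 37, -42, 47, -52, 57.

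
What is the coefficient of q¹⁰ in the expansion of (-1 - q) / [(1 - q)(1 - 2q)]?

Partial fractions give a closed form: a_n = (2)·1^n + (-3)·2^n.
At n = 10: a_10 = -3070.

-3070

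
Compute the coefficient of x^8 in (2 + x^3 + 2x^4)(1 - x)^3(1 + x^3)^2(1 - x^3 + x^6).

-3

(2 + x^3 + 2x^4) has coefficients 2,0,0,1,2 for degrees 0…4.
(1 - x)^3 has coefficients 1,-3,3,-1,0,0,0,0,0 for degrees 0…8.
Multiplying by (1 + x^3)^2 gives running coefficients 1,-3,3,1,-6,6,-1,-3,3 for degrees 0…8.
Finally multiplying by (1 - x^3 + x^6), the product of all factors after the first has coefficients 1,-3,3,0,-3,3,-1,0,0 for degrees 0…8.
[x^8] = 2·0 + 1·3 + 2·(-3) = -3.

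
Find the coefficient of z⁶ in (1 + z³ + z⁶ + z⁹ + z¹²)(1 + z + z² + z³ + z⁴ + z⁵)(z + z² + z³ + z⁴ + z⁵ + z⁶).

(1 + z³ + z⁶ + z⁹ + z¹²) has coefficients 1,0,0,1,0,0,1 for degrees 0…6.
(1 + z + z² + z³ + z⁴ + z⁵) has coefficients 1,1,1,1,1,1,0 for degrees 0…6.
Finally multiplying by (z + z² + z³ + z⁴ + z⁵ + z⁶), the product of all factors after the first has coefficients 0,1,2,3,4,5,6 for degrees 0…6.
[z⁶] = 1·6 + 1·3 + 1·0 = 9.

9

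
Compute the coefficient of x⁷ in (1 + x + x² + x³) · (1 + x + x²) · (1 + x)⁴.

(1 + x + x² + x³) has coefficients 1,1,1,1 for degrees 0…3.
(1 + x + x²) has coefficients 1,1,1,0,0,0,0,0 for degrees 0…7.
Finally multiplying by (1 + x)⁴, the product of all factors after the first has coefficients 1,5,11,14,11,5,1,0 for degrees 0…7.
[x⁷] = 1·0 + 1·1 + 1·5 + 1·11 = 17.

17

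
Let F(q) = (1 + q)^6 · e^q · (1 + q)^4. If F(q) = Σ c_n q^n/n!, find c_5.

63591

The EGF product rule gives c_5 = Σ_{k_1+k_2+k_3=5} C(5; k_1,k_2,k_3) · ∏ g_i(k_i), where (1+q)^6 gives the falling factorial (6)_k; e^q gives (1)^k; (1+q)^4 gives the falling factorial (4)_k.
g_1(k) for k = 0…5: 1, 6, 30, 120, 360, 720.
g_2(k) for k = 0…5: 1, 1, 1, 1, 1, 1.
g_3(k) for k = 0…5: 1, 4, 12, 24, 24, 0.
First combine the last two factors: h(k) = Σ_j C(k,j)·g_2(j)·g_3(k−j) for k = 0…5: 1, 5, 21, 73, 209, 501.
c_5 = Σ_k C(5,k)·g_1(k)·h(5−k) = 1·1·501 + 5·6·209 + 10·30·73 + 10·120·21 + 5·360·5 + 1·720·1 = 501 + 6270 + 21900 + 25200 + 9000 + 720 = 63591.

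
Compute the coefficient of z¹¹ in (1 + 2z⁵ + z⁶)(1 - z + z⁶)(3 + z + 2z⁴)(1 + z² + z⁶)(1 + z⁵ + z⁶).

(1 + 2z⁵ + z⁶) has coefficients 1,0,0,0,0,2,1 for degrees 0…6.
(1 - z + z⁶) has coefficients 1,-1,0,0,0,0,1,0,0,0,0,0 for degrees 0…11.
Multiplying by (3 + z + 2z⁴) gives running coefficients 3,-2,-1,0,2,-2,3,1,0,0,2,0 for degrees 0…11.
Multiplying by (1 + z² + z⁶) gives running coefficients 3,-2,2,-2,1,-2,8,-3,2,1,4,-2 for degrees 0…11.
Finally multiplying by (1 + z⁵ + z⁶), the product of all factors after the first has coefficients 3,-2,2,-2,1,1,9,-3,2,0,3,4 for degrees 0…11.
[z¹¹] = 1·4 + 2·9 + 1·1 = 23.

23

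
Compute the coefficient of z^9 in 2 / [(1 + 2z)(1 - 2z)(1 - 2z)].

5120

The denominator gives the recurrence a_n = 2a_(n−1) + 4a_(n−2) − 8a_(n−3) for n ≥ 3; the numerator fixes a_0 = 2, a_1 = 4, a_2 = 16.
Iterating: 2, 4, 16, 32, 96, 192, 512, 1024, 2560, 5120, so a_9 = 5120.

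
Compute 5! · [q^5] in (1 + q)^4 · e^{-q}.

The EGF product rule gives c_5 = Σ_{k_1+k_2=5} C(5; k_1,k_2) · ∏ g_i(k_i), where (1+q)^4 gives the falling factorial (4)_k; e^{-q} gives (-1)^k.
g_1(k) for k = 0…5: 1, 4, 12, 24, 24, 0.
g_2(k) for k = 0…5: 1, -1, 1, -1, 1, -1.
c_5 = Σ_k C(5,k)·g_1(k)·g_2(5−k) = 1·1·(-1) + 5·4·1 + 10·12·(-1) + 10·24·1 + 5·24·(-1) = −1 + 20 − 120 + 240 − 120 = 19.

19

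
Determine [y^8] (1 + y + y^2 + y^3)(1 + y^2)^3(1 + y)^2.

13

(1 + y + y^2 + y^3) has coefficients 1,1,1,1 for degrees 0…3.
(1 + y^2)^3 has coefficients 1,0,3,0,3,0,1,0,0 for degrees 0…8.
Finally multiplying by (1 + y)^2, the product of all factors after the first has coefficients 1,2,4,6,6,6,4,2,1 for degrees 0…8.
[y^8] = 1·1 + 1·2 + 1·4 + 1·6 = 13.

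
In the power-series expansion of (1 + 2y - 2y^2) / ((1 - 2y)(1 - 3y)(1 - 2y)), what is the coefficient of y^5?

2295

The denominator gives the recurrence a_n = 7a_(n−1) − 16a_(n−2) + 12a_(n−3) for n ≥ 3; the numerator fixes a_0 = 1, a_1 = 9, a_2 = 45.
Iterating: 1, 9, 45, 183, 669, 2295, so a_5 = 2295.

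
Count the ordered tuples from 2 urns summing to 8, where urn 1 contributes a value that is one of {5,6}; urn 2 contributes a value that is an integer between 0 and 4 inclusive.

The generating function for the choices is (x^5 + x^6)·(1 + x + x^2 + x^3 + x^4); the count is [x^8].
(x^5 + x^6) has coefficients 0,0,0,0,0,1,1 for degrees 0…6.
(1 + x + x^2 + x^3 + x^4) has coefficients 1,1,1,1,1,0,0,0,0 for degrees 0…8.
[x^8] = 1·1 + 1·1 = 2.

2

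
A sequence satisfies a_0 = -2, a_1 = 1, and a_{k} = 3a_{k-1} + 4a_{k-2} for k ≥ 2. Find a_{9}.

-52427

The ordinary generating function has denominator 1 - 3x - 4x^2.
Iterating the recurrence: a_0,…,a_{9} = -2, 1, -5, -11, -53, -203, -821, -3275, -13109, -52427.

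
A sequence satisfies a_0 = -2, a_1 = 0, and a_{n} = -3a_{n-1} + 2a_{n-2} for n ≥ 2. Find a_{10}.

The ordinary generating function has denominator 1 + 3q - 2q^2.
Iterating the recurrence: a_0,…,a_{10} = -2, 0, -4, 12, -44, 156, -556, 1980, -7052, 25116, -89452.

-89452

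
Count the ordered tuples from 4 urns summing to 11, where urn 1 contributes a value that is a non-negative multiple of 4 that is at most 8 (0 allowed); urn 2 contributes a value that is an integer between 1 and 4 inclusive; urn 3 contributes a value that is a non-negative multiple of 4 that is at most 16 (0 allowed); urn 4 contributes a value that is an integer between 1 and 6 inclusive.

14

The generating function for the choices is (1 + t⁴ + t⁸)·(t + t² + t³ + t⁴)·(1 + t⁴ + t⁸ + t¹² + t¹⁶)·(t + t² + t³ + t⁴ + t⁵ + t⁶); the count is [t¹¹].
(1 + t⁴ + t⁸) has coefficients 1,0,0,0,1,0,0,0,1 for degrees 0…8.
(t + t² + t³ + t⁴) has coefficients 0,1,1,1,1,0,0,0,0,0,0,0 for degrees 0…11.
Multiplying by (1 + t⁴ + t⁸ + t¹² + t¹⁶) gives running coefficients 0,1,1,1,1,1,1,1,1,1,1,1 for degrees 0…11.
Finally multiplying by (t + t² + t³ + t⁴ + t⁵ + t⁶), the product of all factors after the first has coefficients 0,0,1,2,3,4,5,6,6,6,6,6 for degrees 0…11.
[t¹¹] = 1·6 + 1·6 + 1·2 = 14.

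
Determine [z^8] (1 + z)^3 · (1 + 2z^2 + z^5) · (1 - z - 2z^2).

(1 + z)^3 has coefficients 1,3,3,1 for degrees 0…3.
(1 + 2z^2 + z^5) has coefficients 1,0,2,0,0,1,0,0,0 for degrees 0…8.
Finally multiplying by (1 - z - 2z^2), the product of all factors after the first has coefficients 1,-1,0,-2,-4,1,-1,-2,0 for degrees 0…8.
[z^8] = 1·0 + 3·(-2) + 3·(-1) + 1·1 = -8.

-8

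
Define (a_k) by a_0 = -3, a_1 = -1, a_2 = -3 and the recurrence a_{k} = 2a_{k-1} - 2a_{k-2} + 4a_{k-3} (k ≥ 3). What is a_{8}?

-408

The ordinary generating function has denominator 1 - 2x + 2x^2 - 4x^3.
Iterating the recurrence: a_0,…,a_{8} = -3, -1, -3, -16, -30, -40, -84, -208, -408.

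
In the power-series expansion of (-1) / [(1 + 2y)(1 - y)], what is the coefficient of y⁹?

Partial fractions give a closed form: a_n = (-2/3)·(-2)^n + (-1/3)·1^n.
At n = 9: a_9 = 341.

341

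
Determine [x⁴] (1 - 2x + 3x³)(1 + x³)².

-4

(1 - 2x + 3x³) has coefficients 1,-2,0,3 for degrees 0…3.
(1 + x³)² has coefficients 1,0,0,2,0 for degrees 0…4.
[x⁴] = 1·0 − 2·2 + 3·0 = -4.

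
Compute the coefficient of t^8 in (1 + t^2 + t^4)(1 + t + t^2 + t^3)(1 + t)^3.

(1 + t^2 + t^4) has coefficients 1,0,1,0,1 for degrees 0…4.
(1 + t + t^2 + t^3) has coefficients 1,1,1,1,0,0,0,0,0 for degrees 0…8.
Finally multiplying by (1 + t)^3, the product of all factors after the first has coefficients 1,4,7,8,7,4,1,0,0 for degrees 0…8.
[t^8] = 1·0 + 1·1 + 1·7 = 8.

8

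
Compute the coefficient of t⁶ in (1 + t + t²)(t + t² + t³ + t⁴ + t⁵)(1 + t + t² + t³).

11

(1 + t + t²) has coefficients 1,1,1 for degrees 0…2.
(t + t² + t³ + t⁴ + t⁵) has coefficients 0,1,1,1,1,1,0 for degrees 0…6.
Finally multiplying by (1 + t + t² + t³), the product of all factors after the first has coefficients 0,1,2,3,4,4,3 for degrees 0…6.
[t⁶] = 1·3 + 1·4 + 1·4 = 11.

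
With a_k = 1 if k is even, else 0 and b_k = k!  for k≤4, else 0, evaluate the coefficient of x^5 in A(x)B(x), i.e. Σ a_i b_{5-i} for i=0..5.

7

Write out a_i and b_{5-i} for i = 0,…,5 and sum the products.
Σ = 1·0 + 0·24 + 1·6 + 0·2 + 1·1 + 0·1 = 7.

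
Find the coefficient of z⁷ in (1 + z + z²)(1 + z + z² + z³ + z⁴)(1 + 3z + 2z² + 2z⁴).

(1 + z + z²) has coefficients 1,1,1 for degrees 0…2.
(1 + z + z² + z³ + z⁴) has coefficients 1,1,1,1,1,0,0,0 for degrees 0…7.
Finally multiplying by (1 + 3z + 2z² + 2z⁴), the product of all factors after the first has coefficients 1,4,6,6,8,7,4,2 for degrees 0…7.
[z⁷] = 1·2 + 1·4 + 1·7 = 13.

13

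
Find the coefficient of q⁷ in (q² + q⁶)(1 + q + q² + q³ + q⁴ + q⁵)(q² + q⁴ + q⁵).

3

(q² + q⁶) has coefficients 0,0,1,0,0,0,1 for degrees 0…6.
(1 + q + q² + q³ + q⁴ + q⁵) has coefficients 1,1,1,1,1,1,0,0 for degrees 0…7.
Finally multiplying by (q² + q⁴ + q⁵), the product of all factors after the first has coefficients 0,0,1,1,2,3,3,3 for degrees 0…7.
[q⁷] = 1·3 + 1·0 = 3.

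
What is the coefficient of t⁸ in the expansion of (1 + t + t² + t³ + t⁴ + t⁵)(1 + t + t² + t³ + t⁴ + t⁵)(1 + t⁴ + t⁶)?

(1 + t + t² + t³ + t⁴ + t⁵) has coefficients 1,1,1,1,1,1 for degrees 0…5.
(1 + t + t² + t³ + t⁴ + t⁵) has coefficients 1,1,1,1,1,1,0,0,0 for degrees 0…8.
Finally multiplying by (1 + t⁴ + t⁶), the product of all factors after the first has coefficients 1,1,1,1,2,2,2,2,2 for degrees 0…8.
[t⁸] = 1·2 + 1·2 + 1·2 + 1·2 + 1·2 + 1·1 = 11.

11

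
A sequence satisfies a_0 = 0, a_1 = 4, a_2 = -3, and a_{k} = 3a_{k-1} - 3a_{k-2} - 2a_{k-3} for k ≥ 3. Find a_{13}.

The ordinary generating function has denominator 1 - 3y + 3y^2 + 2y^3.
Iterating the recurrence: a_0,…,a_{13} = 0, 4, -3, -21, -62, -117, -123, 106, 921, 2691, 5098, 5379, -4539, -39950.

-39950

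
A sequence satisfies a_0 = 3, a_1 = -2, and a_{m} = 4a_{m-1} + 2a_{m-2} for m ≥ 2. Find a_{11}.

The ordinary generating function has denominator 1 - 4y - 2y^2.
Iterating the recurrence: a_0,…,a_{11} = 3, -2, -2, -12, -52, -232, -1032, -4592, -20432, -90912, -404512, -1799872.

-1799872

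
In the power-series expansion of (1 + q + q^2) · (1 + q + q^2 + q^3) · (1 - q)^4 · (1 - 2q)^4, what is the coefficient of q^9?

(1 + q + q^2) has coefficients 1,1,1 for degrees 0…2.
(1 + q + q^2 + q^3) has coefficients 1,1,1,1,0,0,0,0,0,0 for degrees 0…9.
Multiplying by (1 - q)^4 gives running coefficients 1,-3,3,-1,-1,3,-3,1,0,0 for degrees 0…9.
Finally multiplying by (1 - 2q)^4, the product of all factors after the first has coefficients 1,-11,51,-129,191,-157,29,113,-192,168 for degrees 0…9.
[q^9] = 1·168 + 1·(-192) + 1·113 = 89.

89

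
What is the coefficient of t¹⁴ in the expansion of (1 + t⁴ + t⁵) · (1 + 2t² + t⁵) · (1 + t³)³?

(1 + t⁴ + t⁵) has coefficients 1,0,0,0,1,1 for degrees 0…5.
(1 + 2t² + t⁵) has coefficients 1,0,2,0,0,1,0,0,0,0,0,0,0,0,0 for degrees 0…14.
Finally multiplying by (1 + t³)³, the product of all factors after the first has coefficients 1,0,2,3,0,7,3,0,9,1,0,5,0,0,1 for degrees 0…14.
[t¹⁴] = 1·1 + 1·0 + 1·1 = 2.

2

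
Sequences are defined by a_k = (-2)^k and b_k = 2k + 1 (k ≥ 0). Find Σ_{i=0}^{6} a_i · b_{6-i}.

19

Write out a_i and b_{6-i} for i = 0,…,6 and sum the products.
Σ = 1·13 − 2·11 + 4·9 − 8·7 + 16·5 − 32·3 + 64·1 = 19.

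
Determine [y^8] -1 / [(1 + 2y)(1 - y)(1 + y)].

Partial fractions give a closed form: a_n = (-4/3)·(-2)^n + (-1/6)·1^n + (1/2)·(-1)^n.
At n = 8: a_8 = -341.

-341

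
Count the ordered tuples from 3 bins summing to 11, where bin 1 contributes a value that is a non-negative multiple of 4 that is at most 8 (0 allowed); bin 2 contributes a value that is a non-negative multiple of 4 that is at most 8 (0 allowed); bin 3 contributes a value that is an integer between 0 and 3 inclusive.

The generating function for the choices is (1 + q⁴ + q⁸)·(1 + q⁴ + q⁸)·(1 + q + q² + q³); the count is [q¹¹].
(1 + q⁴ + q⁸) has coefficients 1,0,0,0,1,0,0,0,1 for degrees 0…8.
(1 + q⁴ + q⁸) has coefficients 1,0,0,0,1,0,0,0,1,0,0,0 for degrees 0…11.
Finally multiplying by (1 + q + q² + q³), the product of all factors after the first has coefficients 1,1,1,1,1,1,1,1,1,1,1,1 for degrees 0…11.
[q¹¹] = 1·1 + 1·1 + 1·1 = 3.

3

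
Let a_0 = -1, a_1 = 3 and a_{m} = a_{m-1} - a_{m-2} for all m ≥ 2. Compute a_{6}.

The ordinary generating function has denominator 1 - z + z^2.
Iterating the recurrence: a_0,…,a_{6} = -1, 3, 4, 1, -3, -4, -1.

-1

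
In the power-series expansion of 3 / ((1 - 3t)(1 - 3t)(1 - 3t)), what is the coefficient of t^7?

The denominator gives the recurrence a_n = 9a_(n−1) − 27a_(n−2) + 27a_(n−3) for n ≥ 3; the numerator fixes a_0 = 3, a_1 = 27, a_2 = 162.
Iterating: 3, 27, 162, 810, 3645, 15309, 61236, 236196, so a_7 = 236196.

236196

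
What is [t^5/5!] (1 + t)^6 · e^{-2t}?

The EGF product rule gives c_5 = Σ_{k_1+k_2=5} C(5; k_1,k_2) · ∏ g_i(k_i), where (1+t)^6 gives the falling factorial (6)_k; e^{-2t} gives (-2)^k.
g_1(k) for k = 0…5: 1, 6, 30, 120, 360, 720.
g_2(k) for k = 0…5: 1, -2, 4, -8, 16, -32.
c_5 = Σ_k C(5,k)·g_1(k)·g_2(5−k) = 1·1·(-32) + 5·6·16 + 10·30·(-8) + 10·120·4 + 5·360·(-2) + 1·720·1 = −32 + 480 − 2400 + 4800 − 3600 + 720 = -32.

-32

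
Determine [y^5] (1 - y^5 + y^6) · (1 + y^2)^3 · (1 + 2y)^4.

119

(1 - y^5 + y^6) has coefficients 1,0,0,0,0,-1 for degrees 0…5.
(1 + y^2)^3 has coefficients 1,0,3,0,3,0 for degrees 0…5.
Finally multiplying by (1 + 2y)^4, the product of all factors after the first has coefficients 1,8,27,56,91,120 for degrees 0…5.
[y^5] = 1·120 − 1·1 = 119.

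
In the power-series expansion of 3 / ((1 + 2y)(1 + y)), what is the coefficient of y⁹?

-3069

The denominator gives the recurrence a_n = −3a_(n−1) − 2a_(n−2) for n ≥ 2; the numerator fixes a_0 = 3, a_1 = -9.
Iterating: 3, -9, 21, -45, 93, -189, 381, -765, 1533, -3069, so a_9 = -3069.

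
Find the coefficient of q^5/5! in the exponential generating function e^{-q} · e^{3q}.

The EGF product rule gives c_5 = Σ_{k_1+k_2=5} C(5; k_1,k_2) · ∏ g_i(k_i), where e^{-q} gives (-1)^k; e^{3q} gives (3)^k.
g_1(k) for k = 0…5: 1, -1, 1, -1, 1, -1.
g_2(k) for k = 0…5: 1, 3, 9, 27, 81, 243.
c_5 = Σ_k C(5,k)·g_1(k)·g_2(5−k) = 1·1·243 + 5·(-1)·81 + 10·1·27 + 10·(-1)·9 + 5·1·3 + 1·(-1)·1 = 243 − 405 + 270 − 90 + 15 − 1 = 32.

32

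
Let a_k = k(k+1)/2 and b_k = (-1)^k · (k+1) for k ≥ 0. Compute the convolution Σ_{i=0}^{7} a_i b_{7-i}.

Write out a_i and b_{7-i} for i = 0,…,7 and sum the products.
Σ = 0·(-8) + 1·7 + 3·(-6) + 6·5 + 10·(-4) + 15·3 + 21·(-2) + 28·1 = 10.

10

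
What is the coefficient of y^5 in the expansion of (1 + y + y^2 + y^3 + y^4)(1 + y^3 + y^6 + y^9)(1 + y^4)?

2

(1 + y + y^2 + y^3 + y^4) has coefficients 1,1,1,1,1 for degrees 0…4.
(1 + y^3 + y^6 + y^9) has coefficients 1,0,0,1,0,0 for degrees 0…5.
Finally multiplying by (1 + y^4), the product of all factors after the first has coefficients 1,0,0,1,1,0 for degrees 0…5.
[y^5] = 1·0 + 1·1 + 1·1 + 1·0 + 1·0 = 2.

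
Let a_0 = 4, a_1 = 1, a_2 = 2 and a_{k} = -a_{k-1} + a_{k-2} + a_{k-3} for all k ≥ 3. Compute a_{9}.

The ordinary generating function has denominator 1 + q - q^2 - q^3.
Iterating the recurrence: a_0,…,a_{9} = 4, 1, 2, 3, 0, 5, -2, 7, -4, 9.

9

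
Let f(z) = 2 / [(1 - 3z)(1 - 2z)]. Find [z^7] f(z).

The denominator gives the recurrence a_n = 5a_(n−1) − 6a_(n−2) for n ≥ 2; the numerator fixes a_0 = 2, a_1 = 10.
Iterating: 2, 10, 38, 130, 422, 1330, 4118, 12610, so a_7 = 12610.

12610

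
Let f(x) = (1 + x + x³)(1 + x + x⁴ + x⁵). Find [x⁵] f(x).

2

(1 + x + x³) has coefficients 1,1,0,1 for degrees 0…3.
(1 + x + x⁴ + x⁵) has coefficients 1,1,0,0,1,1 for degrees 0…5.
[x⁵] = 1·1 + 1·1 + 1·0 = 2.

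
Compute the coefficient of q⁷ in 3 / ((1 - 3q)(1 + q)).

Partial fractions give a closed form: a_n = (9/4)·3^n + (3/4)·(-1)^n.
At n = 7: a_7 = 4920.

4920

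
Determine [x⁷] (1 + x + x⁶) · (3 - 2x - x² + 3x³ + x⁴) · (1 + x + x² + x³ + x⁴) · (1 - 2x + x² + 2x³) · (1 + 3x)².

37

(1 + x + x⁶) has coefficients 1,1,0,0,0,0,1 for degrees 0…6.
(3 - 2x - x² + 3x³ + x⁴) has coefficients 3,-2,-1,3,1,0,0,0 for degrees 0…7.
Multiplying by (1 + x + x² + x³ + x⁴) gives running coefficients 3,1,0,3,4,1,3,4 for degrees 0…7.
Multiplying by (1 - 2x + x² + 2x³) gives running coefficients 3,-5,1,10,0,-4,11,7 for degrees 0…7.
Finally multiplying by (1 + 3x)², the product of all factors after the first has coefficients 3,13,-2,-29,69,86,-13,37 for degrees 0…7.
[x⁷] = 1·37 + 1·(-13) + 1·13 = 37.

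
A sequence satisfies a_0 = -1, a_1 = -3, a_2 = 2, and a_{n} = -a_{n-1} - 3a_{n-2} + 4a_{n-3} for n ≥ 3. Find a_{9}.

The ordinary generating function has denominator 1 + y + 3y^2 - 4y^3.
Iterating the recurrence: a_0,…,a_{9} = -1, -3, 2, 3, -21, 20, 55, -199, 114, 703.

703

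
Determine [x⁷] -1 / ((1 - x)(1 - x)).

The denominator gives the recurrence a_n = 2a_(n−1) − a_(n−2) for n ≥ 2; the numerator fixes a_0 = -1, a_1 = -2.
Iterating: -1, -2, -3, -4, -5, -6, -7, -8, so a_7 = -8.

-8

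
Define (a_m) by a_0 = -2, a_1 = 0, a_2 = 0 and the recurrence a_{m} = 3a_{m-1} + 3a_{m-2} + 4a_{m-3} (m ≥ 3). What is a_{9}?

The ordinary generating function has denominator 1 - 3t - 3t^2 - 4t^3.
Iterating the recurrence: a_0,…,a_{9} = -2, 0, 0, -8, -24, -96, -392, -1560, -6240, -24968.

-24968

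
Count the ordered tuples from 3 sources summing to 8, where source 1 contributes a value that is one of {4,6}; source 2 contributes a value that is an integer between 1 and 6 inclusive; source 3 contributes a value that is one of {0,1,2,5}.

5

The generating function for the choices is (t⁴ + t⁶)·(t + t² + t³ + t⁴ + t⁵ + t⁶)·(1 + t + t² + t⁵); the count is [t⁸].
(t⁴ + t⁶) has coefficients 0,0,0,0,1,0,1 for degrees 0…6.
(t + t² + t³ + t⁴ + t⁵ + t⁶) has coefficients 0,1,1,1,1,1,1,0,0 for degrees 0…8.
Finally multiplying by (1 + t + t² + t⁵), the product of all factors after the first has coefficients 0,1,2,3,3,3,4,3,2 for degrees 0…8.
[t⁸] = 1·3 + 1·2 = 5.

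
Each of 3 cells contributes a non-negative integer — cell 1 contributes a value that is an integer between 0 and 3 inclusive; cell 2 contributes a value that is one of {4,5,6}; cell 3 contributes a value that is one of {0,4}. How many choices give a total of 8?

3

The generating function for the choices is (1 + y + y^2 + y^3)·(y^4 + y^5 + y^6)·(1 + y^4); the count is [y^8].
(1 + y + y^2 + y^3) has coefficients 1,1,1,1 for degrees 0…3.
(y^4 + y^5 + y^6) has coefficients 0,0,0,0,1,1,1,0,0 for degrees 0…8.
Finally multiplying by (1 + y^4), the product of all factors after the first has coefficients 0,0,0,0,1,1,1,0,1 for degrees 0…8.
[y^8] = 1·1 + 1·0 + 1·1 + 1·1 = 3.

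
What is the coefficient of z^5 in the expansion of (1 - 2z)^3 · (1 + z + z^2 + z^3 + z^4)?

-2

(1 - 2z)^3 has coefficients 1,-6,12,-8 for degrees 0…3.
(1 + z + z^2 + z^3 + z^4) has coefficients 1,1,1,1,1,0 for degrees 0…5.
[z^5] = 1·0 − 6·1 + 12·1 − 8·1 = -2.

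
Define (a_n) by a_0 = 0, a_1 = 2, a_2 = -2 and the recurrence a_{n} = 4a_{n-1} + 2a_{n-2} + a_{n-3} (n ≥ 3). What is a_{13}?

-13634062

The ordinary generating function has denominator 1 - 4z - 2z^2 - z^3.
Iterating the recurrence: a_0,…,a_{13} = 0, 2, -2, -4, -18, -82, -368, -1654, -7434, -33412, -150170, -674938, -3033504, -13634062.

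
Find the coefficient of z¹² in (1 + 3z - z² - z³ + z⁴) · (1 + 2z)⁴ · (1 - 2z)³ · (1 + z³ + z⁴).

-80

(1 + 3z - z² - z³ + z⁴) has coefficients 1,3,-1,-1,1 for degrees 0…4.
(1 + 2z)⁴ has coefficients 1,8,24,32,16,0,0,0,0,0,0,0,0 for degrees 0…12.
Multiplying by (1 - 2z)³ gives running coefficients 1,2,-12,-24,48,96,-64,-128,0,0,0,0,0 for degrees 0…12.
Finally multiplying by (1 + z³ + z⁴), the product of all factors after the first has coefficients 1,2,-12,-23,51,86,-100,-104,144,32,-192,-128,0 for degrees 0…12.
[z¹²] = 1·0 + 3·(-128) − 1·(-192) − 1·32 + 1·144 = -80.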